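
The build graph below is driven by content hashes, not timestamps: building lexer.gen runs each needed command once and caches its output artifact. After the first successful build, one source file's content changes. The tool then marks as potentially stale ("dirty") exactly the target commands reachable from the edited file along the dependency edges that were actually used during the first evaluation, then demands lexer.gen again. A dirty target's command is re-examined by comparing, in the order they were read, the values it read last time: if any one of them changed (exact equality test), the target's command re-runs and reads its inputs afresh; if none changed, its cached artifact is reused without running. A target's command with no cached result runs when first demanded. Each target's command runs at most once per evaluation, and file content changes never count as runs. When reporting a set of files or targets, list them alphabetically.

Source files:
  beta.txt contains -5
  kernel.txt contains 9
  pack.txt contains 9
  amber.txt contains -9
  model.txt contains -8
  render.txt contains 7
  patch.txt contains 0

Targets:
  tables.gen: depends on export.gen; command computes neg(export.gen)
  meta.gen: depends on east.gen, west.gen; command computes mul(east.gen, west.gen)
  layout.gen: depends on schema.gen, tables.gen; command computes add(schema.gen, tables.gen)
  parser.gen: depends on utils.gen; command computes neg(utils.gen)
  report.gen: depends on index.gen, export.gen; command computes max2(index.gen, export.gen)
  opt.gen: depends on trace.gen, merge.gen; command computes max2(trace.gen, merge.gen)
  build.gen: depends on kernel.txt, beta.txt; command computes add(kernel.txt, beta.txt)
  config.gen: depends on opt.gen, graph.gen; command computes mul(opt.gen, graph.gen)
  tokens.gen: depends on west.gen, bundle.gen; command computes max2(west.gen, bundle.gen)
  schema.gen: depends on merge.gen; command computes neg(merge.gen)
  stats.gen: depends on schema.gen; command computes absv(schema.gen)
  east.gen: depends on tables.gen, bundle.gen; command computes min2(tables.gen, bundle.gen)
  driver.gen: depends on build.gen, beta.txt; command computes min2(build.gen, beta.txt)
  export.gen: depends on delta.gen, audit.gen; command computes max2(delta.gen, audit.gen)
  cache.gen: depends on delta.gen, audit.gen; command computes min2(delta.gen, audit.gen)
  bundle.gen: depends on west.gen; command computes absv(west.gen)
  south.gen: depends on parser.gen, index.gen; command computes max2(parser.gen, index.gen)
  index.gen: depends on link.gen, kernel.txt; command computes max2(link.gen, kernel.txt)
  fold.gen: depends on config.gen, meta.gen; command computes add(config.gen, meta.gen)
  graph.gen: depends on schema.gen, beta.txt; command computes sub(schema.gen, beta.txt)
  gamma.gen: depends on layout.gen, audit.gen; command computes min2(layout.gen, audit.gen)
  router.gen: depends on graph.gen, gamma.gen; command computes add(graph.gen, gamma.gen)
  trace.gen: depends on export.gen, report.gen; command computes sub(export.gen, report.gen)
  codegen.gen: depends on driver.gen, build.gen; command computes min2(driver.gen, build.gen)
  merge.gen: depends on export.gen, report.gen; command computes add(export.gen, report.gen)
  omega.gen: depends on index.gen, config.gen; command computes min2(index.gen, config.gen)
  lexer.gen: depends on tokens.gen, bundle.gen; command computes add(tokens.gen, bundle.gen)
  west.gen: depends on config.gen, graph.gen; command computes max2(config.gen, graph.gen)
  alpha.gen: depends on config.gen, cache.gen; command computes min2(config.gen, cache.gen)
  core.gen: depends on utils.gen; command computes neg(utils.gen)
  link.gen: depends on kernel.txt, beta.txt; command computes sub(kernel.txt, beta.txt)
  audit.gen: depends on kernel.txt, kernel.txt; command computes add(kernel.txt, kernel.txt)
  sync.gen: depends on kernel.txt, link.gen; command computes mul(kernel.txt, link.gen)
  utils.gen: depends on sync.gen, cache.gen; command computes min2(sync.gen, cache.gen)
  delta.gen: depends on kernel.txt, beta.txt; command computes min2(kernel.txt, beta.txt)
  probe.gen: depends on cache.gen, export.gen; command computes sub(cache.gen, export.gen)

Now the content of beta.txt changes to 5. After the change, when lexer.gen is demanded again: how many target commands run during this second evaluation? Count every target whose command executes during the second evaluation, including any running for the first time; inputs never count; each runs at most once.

Initial pass — values computed on the first demand:
  audit.gen = add(9, 9) = 18
  delta.gen = min2(9, -5) = -5
  export.gen = max2(-5, 18) = 18
  link.gen = sub(9, -5) = 14
  index.gen = max2(14, 9) = 14
  report.gen = max2(14, 18) = 18
  merge.gen = add(18, 18) = 36
  schema.gen = neg(36) = -36
  graph.gen = sub(-36, -5) = -31
  trace.gen = sub(18, 18) = 0
  opt.gen = max2(0, 36) = 36
  config.gen = mul(36, -31) = -1116
  west.gen = max2(-1116, -31) = -31
  bundle.gen = absv(-31) = 31
  tokens.gen = max2(-31, 31) = 31
  lexer.gen = add(31, 31) = 62

Second demand — change propagation:
  delta.gen: re-runs because beta.txt -5->5; new result 5.
  export.gen: re-runs because delta.gen -5->5; new result 18 (unchanged).
  link.gen: re-runs because beta.txt -5->5; new result 4.
  index.gen: re-runs because link.gen 14->4; new result 9.
  report.gen: re-runs because index.gen 14->9; new result 18 (unchanged).
  merge.gen: re-examined; everything it read last time is the same (export.gen unchanged, report.gen unchanged) — cache 36 kept, no run.
  schema.gen: re-examined; everything it read last time is the same (merge.gen unchanged) — cache -36 kept, no run.
  graph.gen: re-runs because beta.txt -5->5; new result -41.
  trace.gen: re-examined; everything it read last time is the same (export.gen unchanged, report.gen unchanged) — cache 0 kept, no run.
  opt.gen: re-examined; everything it read last time is the same (trace.gen unchanged, merge.gen unchanged) — cache 36 kept, no run.
  config.gen: re-runs because graph.gen -31->-41; new result -1476.
  west.gen: re-runs because config.gen -1116->-1476; graph.gen -31->-41; new result -41.
  bundle.gen: re-runs because west.gen -31->-41; new result 41.
  tokens.gen: re-runs because west.gen -31->-41; bundle.gen 31->41; new result 41.
  lexer.gen: re-runs because tokens.gen 31->41; bundle.gen 31->41; new result 82.

The important point: at merge.gen every value read last time is unchanged, so the dirty flag clears without a run.

Run set: bundle.gen, config.gen, delta.gen, export.gen, graph.gen, index.gen, lexer.gen, link.gen, report.gen, tokens.gen, west.gen (11 run).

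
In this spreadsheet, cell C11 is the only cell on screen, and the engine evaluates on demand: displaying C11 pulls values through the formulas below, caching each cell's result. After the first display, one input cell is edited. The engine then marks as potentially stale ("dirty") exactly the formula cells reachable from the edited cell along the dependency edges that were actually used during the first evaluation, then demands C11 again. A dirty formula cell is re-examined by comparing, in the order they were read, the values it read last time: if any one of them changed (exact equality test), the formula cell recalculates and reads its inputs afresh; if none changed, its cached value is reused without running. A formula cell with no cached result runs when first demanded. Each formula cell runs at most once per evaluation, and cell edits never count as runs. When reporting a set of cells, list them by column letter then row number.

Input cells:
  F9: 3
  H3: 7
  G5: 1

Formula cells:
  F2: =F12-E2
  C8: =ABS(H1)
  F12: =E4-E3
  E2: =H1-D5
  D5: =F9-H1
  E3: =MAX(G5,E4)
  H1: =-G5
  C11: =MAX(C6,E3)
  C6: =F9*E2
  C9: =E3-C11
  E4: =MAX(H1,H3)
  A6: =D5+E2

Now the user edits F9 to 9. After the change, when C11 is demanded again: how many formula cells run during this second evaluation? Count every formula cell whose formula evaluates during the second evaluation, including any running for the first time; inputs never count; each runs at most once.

Run set: C6, C11, D5, E2 (4 run).

Initial pass — values computed on the first demand:
  H1 = -(1) = -1
  D5 = 3 - -1 = 4
  E2 = -1 - 4 = -5
  C6 = 3 * -5 = -15
  E4 = MAX(-1, 7) = 7
  E3 = MAX(1, 7) = 7
  C11 = MAX(-15, 7) = 7

Second demand — change propagation:
  D5: re-runs because F9 3->9; new result 10.
  E2: re-runs because D5 4->10; new result -11.
  C6: re-runs because F9 3->9; E2 -5->-11; new result -99.
  C11: re-runs because C6 -15->-99; new result 7 (unchanged).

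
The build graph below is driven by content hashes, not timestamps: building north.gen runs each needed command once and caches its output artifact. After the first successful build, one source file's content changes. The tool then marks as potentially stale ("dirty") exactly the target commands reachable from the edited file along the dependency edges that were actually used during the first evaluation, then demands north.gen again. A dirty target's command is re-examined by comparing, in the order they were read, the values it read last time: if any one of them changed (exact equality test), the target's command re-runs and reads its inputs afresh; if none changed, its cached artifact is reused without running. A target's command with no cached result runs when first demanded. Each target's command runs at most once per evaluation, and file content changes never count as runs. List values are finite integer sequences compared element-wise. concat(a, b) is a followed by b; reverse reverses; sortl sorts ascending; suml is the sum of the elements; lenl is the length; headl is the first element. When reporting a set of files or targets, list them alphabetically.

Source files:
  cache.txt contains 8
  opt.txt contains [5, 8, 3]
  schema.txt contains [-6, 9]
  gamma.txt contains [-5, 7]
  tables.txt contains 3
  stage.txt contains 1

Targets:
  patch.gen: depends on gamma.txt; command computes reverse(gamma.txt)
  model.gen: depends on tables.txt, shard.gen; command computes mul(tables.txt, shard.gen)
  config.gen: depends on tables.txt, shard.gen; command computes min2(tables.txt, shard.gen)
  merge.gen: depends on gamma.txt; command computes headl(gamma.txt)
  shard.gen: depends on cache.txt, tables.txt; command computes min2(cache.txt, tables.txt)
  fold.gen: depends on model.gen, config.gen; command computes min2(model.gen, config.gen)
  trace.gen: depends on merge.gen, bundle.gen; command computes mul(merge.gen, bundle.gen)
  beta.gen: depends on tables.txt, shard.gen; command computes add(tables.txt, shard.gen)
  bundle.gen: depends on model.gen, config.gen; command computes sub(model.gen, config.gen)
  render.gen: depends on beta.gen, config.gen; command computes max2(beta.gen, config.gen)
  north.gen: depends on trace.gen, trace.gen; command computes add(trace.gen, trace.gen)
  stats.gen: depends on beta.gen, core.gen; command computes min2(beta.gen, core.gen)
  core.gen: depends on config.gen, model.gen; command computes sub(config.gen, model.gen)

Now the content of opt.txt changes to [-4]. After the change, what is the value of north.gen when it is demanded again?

Initial pass — values computed on the first demand:
  merge.gen = headl([-5, 7]) = -5
  shard.gen = min2(8, 3) = 3
  config.gen = min2(3, 3) = 3
  model.gen = mul(3, 3) = 9
  bundle.gen = sub(9, 3) = 6
  trace.gen = mul(-5, 6) = -30
  north.gen = add(-30, -30) = -60

Second demand — change propagation:
  no demanded computation ever read opt.txt, so the edit dirties nothing and nothing runs.

The important point: nothing the output needs ever reads opt.txt, so the edit is invisible to it.

north.gen now evaluates to -60.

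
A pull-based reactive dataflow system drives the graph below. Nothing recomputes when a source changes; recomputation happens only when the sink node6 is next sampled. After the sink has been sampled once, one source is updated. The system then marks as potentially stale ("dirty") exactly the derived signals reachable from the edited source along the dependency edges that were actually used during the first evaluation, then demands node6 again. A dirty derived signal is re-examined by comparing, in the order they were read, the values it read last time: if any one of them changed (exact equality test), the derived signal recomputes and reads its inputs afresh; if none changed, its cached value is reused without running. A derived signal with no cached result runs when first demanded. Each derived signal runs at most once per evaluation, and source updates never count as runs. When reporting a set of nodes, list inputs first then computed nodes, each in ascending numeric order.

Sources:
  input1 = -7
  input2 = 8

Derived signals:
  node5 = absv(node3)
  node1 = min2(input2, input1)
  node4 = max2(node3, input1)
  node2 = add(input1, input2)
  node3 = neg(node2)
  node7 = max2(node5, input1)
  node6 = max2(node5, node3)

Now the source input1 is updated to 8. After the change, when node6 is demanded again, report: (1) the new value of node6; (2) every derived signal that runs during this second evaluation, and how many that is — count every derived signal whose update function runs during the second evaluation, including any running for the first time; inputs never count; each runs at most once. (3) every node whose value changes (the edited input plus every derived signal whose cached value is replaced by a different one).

New value of node6: 16.
Derived signals that run: node2, node3, node5, node6 — 4 in total.
Values that change: input1, node2, node3, node5, node6.

First evaluation (everything demanded from the output):
  node2 = add(-7, 8) = 1
  node3 = neg(1) = -1
  node5 = absv(-1) = 1
  node6 = max2(1, -1) = 1

Propagation after the edit:
  node2: runs — input1 -7->8; result 16.
  node3: runs — node2 1->16; result -16.
  node5: runs — node3 -1->-16; result 16.
  node6: runs — node5 1->16; node3 -1->-16; result 16.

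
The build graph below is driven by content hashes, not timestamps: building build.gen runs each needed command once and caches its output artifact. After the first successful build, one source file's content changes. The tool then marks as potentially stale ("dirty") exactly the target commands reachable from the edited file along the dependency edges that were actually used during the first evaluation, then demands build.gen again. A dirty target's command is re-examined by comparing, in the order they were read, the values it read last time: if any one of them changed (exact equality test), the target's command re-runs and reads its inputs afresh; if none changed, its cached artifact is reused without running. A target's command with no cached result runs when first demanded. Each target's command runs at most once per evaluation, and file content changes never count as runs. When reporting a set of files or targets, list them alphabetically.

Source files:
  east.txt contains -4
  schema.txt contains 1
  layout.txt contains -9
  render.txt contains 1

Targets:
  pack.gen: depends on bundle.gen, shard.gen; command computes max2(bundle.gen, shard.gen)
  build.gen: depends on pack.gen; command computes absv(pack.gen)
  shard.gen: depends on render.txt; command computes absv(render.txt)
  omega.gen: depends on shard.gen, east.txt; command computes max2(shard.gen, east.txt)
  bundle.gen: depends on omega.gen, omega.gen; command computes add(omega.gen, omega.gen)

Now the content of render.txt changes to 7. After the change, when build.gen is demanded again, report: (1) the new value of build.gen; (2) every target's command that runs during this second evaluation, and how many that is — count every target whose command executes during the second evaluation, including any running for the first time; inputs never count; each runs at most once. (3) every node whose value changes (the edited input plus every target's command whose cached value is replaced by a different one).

Initial pass — values computed on the first demand:
  shard.gen = absv(1) = 1
  omega.gen = max2(1, -4) = 1
  bundle.gen = add(1, 1) = 2
  pack.gen = max2(2, 1) = 2
  build.gen = absv(2) = 2

Second demand — change propagation:
  shard.gen: re-runs because render.txt 1->7; new result 7.
  omega.gen: re-runs because shard.gen 1->7; new result 7.
  bundle.gen: re-runs because omega.gen 1->7; omega.gen 1->7; new result 14.
  pack.gen: re-runs because bundle.gen 2->14; shard.gen 1->7; new result 14.
  build.gen: re-runs because pack.gen 2->14; new result 14.

build.gen now evaluates to 14.
Run set: build.gen, bundle.gen, omega.gen, pack.gen, shard.gen (5 run).
Changed values: build.gen, bundle.gen, omega.gen, pack.gen, render.txt, shard.gen.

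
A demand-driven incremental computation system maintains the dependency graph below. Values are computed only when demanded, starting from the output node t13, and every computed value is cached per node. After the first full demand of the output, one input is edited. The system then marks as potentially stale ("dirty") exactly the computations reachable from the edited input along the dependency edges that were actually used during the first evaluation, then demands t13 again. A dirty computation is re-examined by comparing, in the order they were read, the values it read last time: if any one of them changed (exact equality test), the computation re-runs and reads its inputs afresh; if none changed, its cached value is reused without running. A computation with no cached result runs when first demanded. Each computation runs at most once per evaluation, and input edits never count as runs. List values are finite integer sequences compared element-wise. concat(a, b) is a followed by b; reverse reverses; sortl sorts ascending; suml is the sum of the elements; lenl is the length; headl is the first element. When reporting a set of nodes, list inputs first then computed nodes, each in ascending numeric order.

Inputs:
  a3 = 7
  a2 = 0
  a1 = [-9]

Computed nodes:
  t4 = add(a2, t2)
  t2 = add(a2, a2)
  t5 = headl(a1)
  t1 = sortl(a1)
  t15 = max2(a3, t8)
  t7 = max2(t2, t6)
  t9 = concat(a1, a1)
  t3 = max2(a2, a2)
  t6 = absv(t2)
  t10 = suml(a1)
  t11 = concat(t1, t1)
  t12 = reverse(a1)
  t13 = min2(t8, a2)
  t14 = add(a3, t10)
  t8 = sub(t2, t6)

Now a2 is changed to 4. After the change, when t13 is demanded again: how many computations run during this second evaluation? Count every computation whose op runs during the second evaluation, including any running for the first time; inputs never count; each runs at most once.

First evaluation (everything demanded from the output):
  t2 = add(0, 0) = 0
  t6 = absv(0) = 0
  t8 = sub(0, 0) = 0
  t13 = min2(0, 0) = 0

Propagation after the edit:
  t2: runs — a2 0->4; a2 0->4; result 8.
  t6: runs — t2 0->8; result 8.
  t8: runs — t2 0->8; t6 0->8; result 0 (same value as before).
  t13: runs — a2 0->4; result 0 (same value as before).

Computations that run: t2, t6, t8, t13 — 4 in total.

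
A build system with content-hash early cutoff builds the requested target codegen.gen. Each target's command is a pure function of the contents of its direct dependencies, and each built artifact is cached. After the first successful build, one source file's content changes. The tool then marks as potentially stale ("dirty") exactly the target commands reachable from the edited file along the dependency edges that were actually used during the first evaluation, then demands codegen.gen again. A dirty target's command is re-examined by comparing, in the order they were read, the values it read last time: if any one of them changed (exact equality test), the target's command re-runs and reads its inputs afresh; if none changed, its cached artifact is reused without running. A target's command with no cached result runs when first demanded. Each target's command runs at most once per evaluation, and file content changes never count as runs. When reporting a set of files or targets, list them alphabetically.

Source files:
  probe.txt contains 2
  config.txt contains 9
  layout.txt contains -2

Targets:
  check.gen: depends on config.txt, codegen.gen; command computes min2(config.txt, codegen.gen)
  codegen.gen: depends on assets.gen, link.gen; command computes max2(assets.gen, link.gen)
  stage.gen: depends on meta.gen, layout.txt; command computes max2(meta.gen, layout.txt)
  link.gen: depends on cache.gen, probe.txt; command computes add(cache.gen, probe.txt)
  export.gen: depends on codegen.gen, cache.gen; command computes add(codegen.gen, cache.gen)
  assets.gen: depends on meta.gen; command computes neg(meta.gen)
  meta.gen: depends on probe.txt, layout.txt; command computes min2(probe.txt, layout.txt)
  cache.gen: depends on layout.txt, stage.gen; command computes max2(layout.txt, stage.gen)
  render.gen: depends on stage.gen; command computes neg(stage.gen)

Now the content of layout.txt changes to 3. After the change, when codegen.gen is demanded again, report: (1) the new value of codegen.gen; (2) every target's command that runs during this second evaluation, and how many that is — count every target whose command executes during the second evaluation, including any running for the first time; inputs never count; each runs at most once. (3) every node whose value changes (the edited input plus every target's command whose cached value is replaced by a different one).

New value of codegen.gen: 5.
Target commands that run: assets.gen, cache.gen, codegen.gen, link.gen, meta.gen, stage.gen — 6 in total.
Values that change: assets.gen, cache.gen, codegen.gen, layout.txt, link.gen, meta.gen, stage.gen.

First evaluation (everything demanded from the output):
  meta.gen = min2(2, -2) = -2
  assets.gen = neg(-2) = 2
  stage.gen = max2(-2, -2) = -2
  cache.gen = max2(-2, -2) = -2
  link.gen = add(-2, 2) = 0
  codegen.gen = max2(2, 0) = 2

Propagation after the edit:
  meta.gen: runs — layout.txt -2->3; result 2.
  assets.gen: runs — meta.gen -2->2; result -2.
  stage.gen: runs — meta.gen -2->2; layout.txt -2->3; result 3.
  cache.gen: runs — layout.txt -2->3; stage.gen -2->3; result 3.
  link.gen: runs — cache.gen -2->3; result 5.
  codegen.gen: runs — assets.gen 2->-2; link.gen 0->5; result 5.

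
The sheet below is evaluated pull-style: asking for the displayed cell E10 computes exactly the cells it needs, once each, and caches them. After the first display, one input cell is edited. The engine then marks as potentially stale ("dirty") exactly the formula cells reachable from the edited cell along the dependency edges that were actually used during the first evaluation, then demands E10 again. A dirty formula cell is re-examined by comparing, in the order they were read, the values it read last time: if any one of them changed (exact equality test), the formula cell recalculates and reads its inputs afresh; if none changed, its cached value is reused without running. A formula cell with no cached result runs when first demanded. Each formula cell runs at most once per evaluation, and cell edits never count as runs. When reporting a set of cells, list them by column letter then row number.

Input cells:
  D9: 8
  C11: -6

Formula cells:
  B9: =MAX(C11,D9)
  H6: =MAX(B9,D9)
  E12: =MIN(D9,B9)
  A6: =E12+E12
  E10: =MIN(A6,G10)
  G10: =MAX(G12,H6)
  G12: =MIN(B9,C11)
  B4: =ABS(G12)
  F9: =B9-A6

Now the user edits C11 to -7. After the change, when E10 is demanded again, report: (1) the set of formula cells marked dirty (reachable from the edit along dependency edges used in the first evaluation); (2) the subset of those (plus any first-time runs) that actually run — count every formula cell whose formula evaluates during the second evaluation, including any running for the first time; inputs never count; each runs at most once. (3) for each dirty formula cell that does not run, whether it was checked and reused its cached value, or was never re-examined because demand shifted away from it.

The edit dirties: A6, B9, E10, E12, G10, G12, H6.
3 formula cells run: B9, G10, G12.
Cache hits after checking: A6, E10, E12, H6.
Note where the cutoff bites: H6 is checked, finds nothing changed, and keeps its cache.

First demand of the output computes:
  B9 = MAX(-6, 8) = 8
  E12 = MIN(8, 8) = 8
  A6 = 8 + 8 = 16
  G12 = MIN(8, -6) = -6
  H6 = MAX(8, 8) = 8
  G10 = MAX(-6, 8) = 8
  E10 = MIN(16, 8) = 8

After the edit, cleaning proceeds:
  B9: a read changed (C11 -6->-7) — executes, giving 8 — identical to its old value.
  E12: dirty, but its reads are unchanged (D9 unchanged, B9 unchanged); cached 8 stands.
  A6: dirty, but its reads are unchanged (E12 unchanged, E12 unchanged); cached 16 stands.
  G12: a read changed (C11 -6->-7) — executes, giving -7.
  H6: dirty, but its reads are unchanged (B9 unchanged, D9 unchanged); cached 8 stands.
  G10: a read changed (G12 -6->-7) — executes, giving 8 — identical to its old value.
  E10: dirty, but its reads are unchanged (A6 unchanged, G10 unchanged); cached 8 stands.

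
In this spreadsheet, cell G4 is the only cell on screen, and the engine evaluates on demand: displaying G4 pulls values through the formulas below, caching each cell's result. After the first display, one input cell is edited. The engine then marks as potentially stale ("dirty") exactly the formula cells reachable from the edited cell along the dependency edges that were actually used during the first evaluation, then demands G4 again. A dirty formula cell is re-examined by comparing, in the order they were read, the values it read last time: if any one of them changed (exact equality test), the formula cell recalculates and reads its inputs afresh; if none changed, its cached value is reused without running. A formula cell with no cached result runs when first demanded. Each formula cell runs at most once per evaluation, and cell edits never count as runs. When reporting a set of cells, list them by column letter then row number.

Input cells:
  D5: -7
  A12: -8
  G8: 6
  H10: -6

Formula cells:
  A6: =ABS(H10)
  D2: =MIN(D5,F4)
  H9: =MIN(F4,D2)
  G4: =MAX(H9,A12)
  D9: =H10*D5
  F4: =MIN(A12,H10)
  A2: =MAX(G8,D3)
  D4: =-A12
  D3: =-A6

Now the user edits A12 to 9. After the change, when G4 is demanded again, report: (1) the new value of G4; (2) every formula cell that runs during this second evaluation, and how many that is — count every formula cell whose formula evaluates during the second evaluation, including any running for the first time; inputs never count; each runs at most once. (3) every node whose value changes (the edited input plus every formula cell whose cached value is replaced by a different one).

Initial pass — values computed on the first demand:
  F4 = MIN(-8, -6) = -8
  D2 = MIN(-7, -8) = -8
  H9 = MIN(-8, -8) = -8
  G4 = MAX(-8, -8) = -8

Second demand — change propagation:
  F4: re-runs because A12 -8->9; new result -6.
  D2: re-runs because F4 -8->-6; new result -7.
  H9: re-runs because F4 -8->-6; D2 -8->-7; new result -7.
  G4: re-runs because H9 -8->-7; A12 -8->9; new result 9.

G4 now evaluates to 9.
Run set: D2, F4, G4, H9 (4 run).
Changed values: A12, D2, F4, G4, H9.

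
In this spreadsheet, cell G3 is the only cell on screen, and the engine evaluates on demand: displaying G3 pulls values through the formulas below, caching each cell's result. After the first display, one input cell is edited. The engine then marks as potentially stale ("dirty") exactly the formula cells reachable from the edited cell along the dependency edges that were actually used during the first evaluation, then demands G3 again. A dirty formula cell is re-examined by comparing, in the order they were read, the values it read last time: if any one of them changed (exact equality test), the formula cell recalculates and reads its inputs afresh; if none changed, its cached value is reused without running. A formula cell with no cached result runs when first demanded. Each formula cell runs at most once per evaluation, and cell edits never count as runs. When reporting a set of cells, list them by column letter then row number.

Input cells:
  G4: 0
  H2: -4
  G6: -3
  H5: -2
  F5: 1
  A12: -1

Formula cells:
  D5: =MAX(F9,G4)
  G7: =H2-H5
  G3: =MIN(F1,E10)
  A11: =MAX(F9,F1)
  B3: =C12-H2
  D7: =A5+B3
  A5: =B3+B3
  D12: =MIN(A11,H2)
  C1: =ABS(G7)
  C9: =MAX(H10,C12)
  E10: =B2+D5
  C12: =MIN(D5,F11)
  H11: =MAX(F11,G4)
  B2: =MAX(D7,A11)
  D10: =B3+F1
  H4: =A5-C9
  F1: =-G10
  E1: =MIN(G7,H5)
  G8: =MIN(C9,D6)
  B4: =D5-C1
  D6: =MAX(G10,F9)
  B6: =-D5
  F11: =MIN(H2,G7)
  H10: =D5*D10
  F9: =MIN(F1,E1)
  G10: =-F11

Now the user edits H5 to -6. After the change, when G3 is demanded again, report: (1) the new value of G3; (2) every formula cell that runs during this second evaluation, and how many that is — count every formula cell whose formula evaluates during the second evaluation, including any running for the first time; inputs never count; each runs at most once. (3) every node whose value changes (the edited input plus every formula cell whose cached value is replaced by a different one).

G3 now evaluates to -4.
Run set: A11, D5, E1, F9, F11, G7 (6 run).
Changed values: E1, F9, G7, H5.
The important point: at G10 every value read last time is unchanged, so the dirty flag clears without a run.

Initial pass — values computed on the first demand:
  G7 = -4 - -2 = -2
  E1 = MIN(-2, -2) = -2
  F11 = MIN(-4, -2) = -4
  G10 = -(-4) = 4
  F1 = -(4) = -4
  F9 = MIN(-4, -2) = -4
  A11 = MAX(-4, -4) = -4
  D5 = MAX(-4, 0) = 0
  C12 = MIN(0, -4) = -4
  B3 = -4 - -4 = 0
  A5 = 0 + 0 = 0
  D7 = 0 + 0 = 0
  B2 = MAX(0, -4) = 0
  E10 = 0 + 0 = 0
  G3 = MIN(-4, 0) = -4

Second demand — change propagation:
  G7: re-runs because H5 -2->-6; new result 2.
  E1: re-runs because G7 -2->2; H5 -2->-6; new result -6.
  F11: re-runs because G7 -2->2; new result -4 (unchanged).
  G10: re-examined; everything it read last time is the same (F11 unchanged) — cache 4 kept, no run.
  F1: re-examined; everything it read last time is the same (G10 unchanged) — cache -4 kept, no run.
  F9: re-runs because E1 -2->-6; new result -6.
  A11: re-runs because F9 -4->-6; new result -4 (unchanged).
  D5: re-runs because F9 -4->-6; new result 0 (unchanged).
  C12: re-examined; everything it read last time is the same (D5 unchanged, F11 unchanged) — cache -4 kept, no run.
  B3: re-examined; everything it read last time is the same (C12 unchanged, H2 unchanged) — cache 0 kept, no run.
  A5: re-examined; everything it read last time is the same (B3 unchanged, B3 unchanged) — cache 0 kept, no run.
  D7: re-examined; everything it read last time is the same (A5 unchanged, B3 unchanged) — cache 0 kept, no run.
  B2: re-examined; everything it read last time is the same (D7 unchanged, A11 unchanged) — cache 0 kept, no run.
  E10: re-examined; everything it read last time is the same (B2 unchanged, D5 unchanged) — cache 0 kept, no run.
  G3: re-examined; everything it read last time is the same (F1 unchanged, E10 unchanged) — cache -4 kept, no run.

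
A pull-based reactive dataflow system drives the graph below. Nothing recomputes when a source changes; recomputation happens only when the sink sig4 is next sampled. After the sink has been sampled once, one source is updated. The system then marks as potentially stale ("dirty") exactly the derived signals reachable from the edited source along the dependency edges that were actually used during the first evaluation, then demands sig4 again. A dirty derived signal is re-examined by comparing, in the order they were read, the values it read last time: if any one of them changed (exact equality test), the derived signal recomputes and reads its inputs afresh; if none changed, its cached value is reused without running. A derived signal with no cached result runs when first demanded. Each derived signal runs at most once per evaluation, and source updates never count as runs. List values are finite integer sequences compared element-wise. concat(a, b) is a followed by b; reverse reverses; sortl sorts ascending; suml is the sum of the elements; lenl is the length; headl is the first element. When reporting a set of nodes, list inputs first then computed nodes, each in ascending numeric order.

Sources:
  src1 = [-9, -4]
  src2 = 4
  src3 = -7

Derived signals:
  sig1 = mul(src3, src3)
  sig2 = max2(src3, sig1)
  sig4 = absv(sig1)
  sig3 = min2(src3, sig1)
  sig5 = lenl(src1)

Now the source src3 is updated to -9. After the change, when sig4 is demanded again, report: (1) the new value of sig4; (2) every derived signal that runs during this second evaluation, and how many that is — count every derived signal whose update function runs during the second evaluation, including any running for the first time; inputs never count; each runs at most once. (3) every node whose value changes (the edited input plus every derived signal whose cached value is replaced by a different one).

New value of sig4: 81.
Derived signals that run: sig1, sig4 — 2 in total.
Values that change: src3, sig1, sig4.

First evaluation (everything demanded from the output):
  sig1 = mul(-7, -7) = 49
  sig4 = absv(49) = 49

Propagation after the edit:
  sig1: runs — src3 -7->-9; src3 -7->-9; result 81.
  sig4: runs — sig1 49->81; result 81.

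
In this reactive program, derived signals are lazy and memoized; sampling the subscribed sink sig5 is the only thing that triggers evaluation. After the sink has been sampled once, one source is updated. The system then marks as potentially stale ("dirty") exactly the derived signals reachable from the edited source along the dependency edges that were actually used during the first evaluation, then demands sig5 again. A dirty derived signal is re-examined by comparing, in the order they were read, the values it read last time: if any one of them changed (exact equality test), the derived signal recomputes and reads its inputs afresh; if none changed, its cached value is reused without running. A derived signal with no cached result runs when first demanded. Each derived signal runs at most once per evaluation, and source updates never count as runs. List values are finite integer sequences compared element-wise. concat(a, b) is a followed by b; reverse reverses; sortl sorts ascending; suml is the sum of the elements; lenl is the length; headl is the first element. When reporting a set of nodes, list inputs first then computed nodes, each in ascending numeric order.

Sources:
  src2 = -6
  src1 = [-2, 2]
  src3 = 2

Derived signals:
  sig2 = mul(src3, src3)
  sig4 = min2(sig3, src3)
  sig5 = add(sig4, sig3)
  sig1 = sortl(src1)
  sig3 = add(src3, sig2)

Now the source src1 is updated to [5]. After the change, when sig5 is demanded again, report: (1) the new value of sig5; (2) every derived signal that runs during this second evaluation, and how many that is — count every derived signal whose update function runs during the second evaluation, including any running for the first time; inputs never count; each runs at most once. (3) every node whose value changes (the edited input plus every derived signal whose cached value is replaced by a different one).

Demanding sig5 again yields 8.
0 derived signals run: none.
The nodes whose values change: src1.
Note the shortcut — src1 feeds only undemanded nodes, so no recomputation happens.

First demand of the output computes:
  sig2 = mul(2, 2) = 4
  sig3 = add(2, 4) = 6
  sig4 = min2(6, 2) = 2
  sig5 = add(2, 6) = 8

After the edit, cleaning proceeds:
  src1 only reaches undemanded nodes; the second demand re-runs nothing.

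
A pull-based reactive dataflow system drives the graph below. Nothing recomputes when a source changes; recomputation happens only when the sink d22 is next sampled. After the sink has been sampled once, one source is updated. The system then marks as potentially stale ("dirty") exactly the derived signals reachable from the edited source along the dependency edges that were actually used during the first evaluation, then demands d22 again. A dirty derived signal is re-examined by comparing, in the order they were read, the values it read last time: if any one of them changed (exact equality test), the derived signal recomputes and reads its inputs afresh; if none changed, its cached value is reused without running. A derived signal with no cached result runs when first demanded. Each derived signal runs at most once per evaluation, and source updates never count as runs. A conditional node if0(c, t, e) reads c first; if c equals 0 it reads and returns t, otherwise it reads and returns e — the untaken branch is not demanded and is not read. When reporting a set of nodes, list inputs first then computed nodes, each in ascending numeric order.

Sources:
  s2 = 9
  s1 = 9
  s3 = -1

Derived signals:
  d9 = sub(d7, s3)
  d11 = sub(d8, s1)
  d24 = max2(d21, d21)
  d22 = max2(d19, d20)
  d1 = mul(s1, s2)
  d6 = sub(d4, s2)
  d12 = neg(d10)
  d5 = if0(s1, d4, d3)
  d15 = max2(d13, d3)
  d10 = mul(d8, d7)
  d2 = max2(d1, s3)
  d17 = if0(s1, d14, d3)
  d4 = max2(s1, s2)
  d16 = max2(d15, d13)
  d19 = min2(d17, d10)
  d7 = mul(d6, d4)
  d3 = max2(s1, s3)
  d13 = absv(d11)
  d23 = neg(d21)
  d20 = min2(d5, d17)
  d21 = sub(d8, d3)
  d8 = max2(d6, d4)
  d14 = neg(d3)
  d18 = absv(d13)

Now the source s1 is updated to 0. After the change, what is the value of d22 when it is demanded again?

New value of d22: 0.
Key observation: a condition flipped, so demand reaches new nodes — d14 runs for the first time.

First evaluation (everything demanded from the output):
  d3 = max2(9, -1) = 9
  d4 = max2(9, 9) = 9
  d5 = if0(s1=9 -> else branch d3) = 9
  d6 = sub(9, 9) = 0
  d7 = mul(0, 9) = 0
  d8 = max2(0, 9) = 9
  d10 = mul(9, 0) = 0
  d17 = if0(s1=9 -> else branch d3) = 9
  d19 = min2(9, 0) = 0
  d20 = min2(9, 9) = 9
  d22 = max2(0, 9) = 9

Propagation after the edit:
  d3: runs — s1 9->0; result 0.
  d4: runs — s1 9->0; result 9 (same value as before).
  d5: runs — s1 9->0; d3 9->0; result 9 (same value as before).
  d6: checked — values it read are unchanged (d4 unchanged, s2 unchanged); reused cached 0 without running.
  d7: checked — values it read are unchanged (d6 unchanged, d4 unchanged); reused cached 0 without running.
  d8: checked — values it read are unchanged (d6 unchanged, d4 unchanged); reused cached 9 without running.
  d10: checked — values it read are unchanged (d8 unchanged, d7 unchanged); reused cached 0 without running.
  d14: demanded for the first time — runs, produces 0.
  d17: runs — s1 9->0; d3 9->0; result 0.
  d19: runs — d17 9->0; result 0 (same value as before).
  d20: runs — d17 9->0; result 0.
  d22: runs — d20 9->0; result 0.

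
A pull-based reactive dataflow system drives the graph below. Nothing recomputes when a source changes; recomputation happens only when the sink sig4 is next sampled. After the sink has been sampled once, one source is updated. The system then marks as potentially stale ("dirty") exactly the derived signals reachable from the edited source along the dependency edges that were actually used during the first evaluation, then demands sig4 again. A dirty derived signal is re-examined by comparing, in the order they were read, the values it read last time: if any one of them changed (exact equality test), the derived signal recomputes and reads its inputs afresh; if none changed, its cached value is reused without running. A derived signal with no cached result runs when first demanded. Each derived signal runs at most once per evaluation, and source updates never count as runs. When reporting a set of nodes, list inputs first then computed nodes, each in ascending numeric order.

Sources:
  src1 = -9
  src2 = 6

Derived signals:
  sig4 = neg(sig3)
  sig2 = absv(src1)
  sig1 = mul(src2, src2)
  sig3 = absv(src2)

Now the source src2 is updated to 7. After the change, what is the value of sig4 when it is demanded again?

First evaluation (everything demanded from the output):
  sig3 = absv(6) = 6
  sig4 = neg(6) = -6

Propagation after the edit:
  sig3: runs — src2 6->7; result 7.
  sig4: runs — sig3 6->7; result -7.

New value of sig4: -7.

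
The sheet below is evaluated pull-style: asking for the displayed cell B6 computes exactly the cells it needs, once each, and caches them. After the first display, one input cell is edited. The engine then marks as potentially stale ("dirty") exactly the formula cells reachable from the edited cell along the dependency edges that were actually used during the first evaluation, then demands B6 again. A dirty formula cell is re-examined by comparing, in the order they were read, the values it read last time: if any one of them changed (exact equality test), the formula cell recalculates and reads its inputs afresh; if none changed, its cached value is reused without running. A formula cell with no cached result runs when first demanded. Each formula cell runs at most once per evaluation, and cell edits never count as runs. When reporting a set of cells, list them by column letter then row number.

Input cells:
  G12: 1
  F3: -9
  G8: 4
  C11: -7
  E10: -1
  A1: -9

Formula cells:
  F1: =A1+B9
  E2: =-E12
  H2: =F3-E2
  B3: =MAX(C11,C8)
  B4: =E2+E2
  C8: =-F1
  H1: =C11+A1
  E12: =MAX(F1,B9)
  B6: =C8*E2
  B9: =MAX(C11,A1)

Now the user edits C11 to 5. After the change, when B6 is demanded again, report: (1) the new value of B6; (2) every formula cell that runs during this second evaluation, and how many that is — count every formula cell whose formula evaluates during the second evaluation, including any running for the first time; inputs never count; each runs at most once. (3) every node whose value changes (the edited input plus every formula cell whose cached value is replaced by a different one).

Demanding B6 again yields -20.
6 formula cells run: B6, B9, C8, E2, E12, F1.
The nodes whose values change: B6, B9, C8, C11, E2, E12, F1.

First demand of the output computes:
  B9 = MAX(-7, -9) = -7
  F1 = -9 + -7 = -16
  C8 = -(-16) = 16
  E12 = MAX(-16, -7) = -7
  E2 = -(-7) = 7
  B6 = 16 * 7 = 112

After the edit, cleaning proceeds:
  B9: a read changed (C11 -7->5) — executes, giving 5.
  F1: a read changed (B9 -7->5) — executes, giving -4.
  C8: a read changed (F1 -16->-4) — executes, giving 4.
  E12: a read changed (F1 -16->-4; B9 -7->5) — executes, giving 5.
  E2: a read changed (E12 -7->5) — executes, giving -5.
  B6: a read changed (C8 16->4; E2 7->-5) — executes, giving -20.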